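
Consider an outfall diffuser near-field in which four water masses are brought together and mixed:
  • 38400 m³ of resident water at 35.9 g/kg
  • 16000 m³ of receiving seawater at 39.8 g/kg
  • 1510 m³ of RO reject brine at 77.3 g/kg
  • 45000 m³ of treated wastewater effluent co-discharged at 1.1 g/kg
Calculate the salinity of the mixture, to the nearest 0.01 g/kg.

21.62 g/kg

Conserving salt mass:
salt = 38,400×35.9 + 16,000×39.8 + 1,510×77.3 + 45,000×1.1 = 1,378,560 + 636,800 + 116,723 + 49,500 = 2,181,583
volume = 38,400 + 16,000 + 1,510 + 45,000 = 100,910 m³
S = 2,181,583 / 100,910 = 21.6191 g/kg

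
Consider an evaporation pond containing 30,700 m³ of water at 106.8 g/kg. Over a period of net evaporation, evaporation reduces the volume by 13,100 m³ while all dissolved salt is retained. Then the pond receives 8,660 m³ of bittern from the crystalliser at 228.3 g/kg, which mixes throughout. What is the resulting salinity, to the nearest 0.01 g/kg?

After evaporation: salt = 30,700×106.8 = 3,278,760; volume = 30,700 − 13,100 = 17,600 m³
After mixing: salt = 3,278,760 + 8,660×228.3 = 5,255,838; volume = 17,600 + 8,660 = 26,260 m³
S = 5,255,838 / 26,260 = 200.1462 g/kg

200.15 g/kg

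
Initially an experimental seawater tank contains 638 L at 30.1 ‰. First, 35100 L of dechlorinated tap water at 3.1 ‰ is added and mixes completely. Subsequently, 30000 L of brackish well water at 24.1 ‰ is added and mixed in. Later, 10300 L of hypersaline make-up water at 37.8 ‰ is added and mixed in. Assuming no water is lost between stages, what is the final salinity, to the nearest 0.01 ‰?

Weighted by volume,
Initial salt = 638×30.1 = 19,203.8
After stage 1: salt = 19,203.8 + 35,100×3.1 = 128,013.8; volume = 35,738 L; S = 3.582 ‰
After stage 2: salt = 128,013.8 + 30,000×24.1 = 851,013.8; volume = 65,738 L; S = 12.946 ‰
After stage 3: salt = 851,013.8 + 10,300×37.8 = 1,240,353.8; volume = 76,038 L
S = 1,240,353.8 / 76,038 = 16.3123 ‰

16.31 ‰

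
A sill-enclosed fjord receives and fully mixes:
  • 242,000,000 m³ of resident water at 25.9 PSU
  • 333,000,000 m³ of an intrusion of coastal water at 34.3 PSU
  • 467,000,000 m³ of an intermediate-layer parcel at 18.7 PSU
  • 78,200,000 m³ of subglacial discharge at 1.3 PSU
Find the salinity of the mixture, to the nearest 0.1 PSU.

23.7 PSU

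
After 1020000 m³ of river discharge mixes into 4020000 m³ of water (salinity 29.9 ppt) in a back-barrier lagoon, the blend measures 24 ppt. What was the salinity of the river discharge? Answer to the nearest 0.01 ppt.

0.75 ppt

Salt balance: 4,020,000×29.9 + 1,020,000×S = 5,040,000×24
120,198,000 + 1,020,000·S = 120,960,000
S = (120,960,000 − 120,198,000) / 1,020,000 = 0.7471 ppt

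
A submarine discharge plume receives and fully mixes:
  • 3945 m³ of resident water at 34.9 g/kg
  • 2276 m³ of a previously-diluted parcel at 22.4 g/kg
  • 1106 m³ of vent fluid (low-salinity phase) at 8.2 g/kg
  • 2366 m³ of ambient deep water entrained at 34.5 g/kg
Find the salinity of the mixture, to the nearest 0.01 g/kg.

Mass of salt is conserved:
salt = 3,945×34.9 + 2,276×22.4 + 1,106×8.2 + 2,366×34.5 = 137,680.5 + 50,982.4 + 9,069.2 + 81,627 = 279,359.1
volume = 3,945 + 2,276 + 1,106 + 2,366 = 9,693 m³
S = 279,359.1 / 9,693 = 28.8207 g/kg

28.82 g/kg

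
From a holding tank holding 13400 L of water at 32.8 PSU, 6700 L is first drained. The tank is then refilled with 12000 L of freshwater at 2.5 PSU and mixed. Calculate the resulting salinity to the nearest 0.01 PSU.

13.36 PSU

Remaining after removal: 6,700 L at 32.8 PSU (salt = 219,760)
After addition: salt = 219,760 + 12,000×2.5 = 249,760; volume = 18,700 L
S = 249,760 / 18,700 = 13.3561 PSU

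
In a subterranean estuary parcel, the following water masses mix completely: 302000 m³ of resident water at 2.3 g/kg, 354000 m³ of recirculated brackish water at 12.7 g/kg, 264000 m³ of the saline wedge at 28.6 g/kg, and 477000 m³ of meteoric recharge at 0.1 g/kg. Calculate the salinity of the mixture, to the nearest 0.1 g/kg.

Weighted by volume,
salt = 302,000×2.3 + 354,000×12.7 + 264,000×28.6 + 477,000×0.1 = 694,600 + 4,495,800 + 7,550,400 + 47,700 = 12,788,500
volume = 302,000 + 354,000 + 264,000 + 477,000 = 1,397,000 m³
S = 12,788,500 / 1,397,000 = 9.154 g/kg

9.2 g/kg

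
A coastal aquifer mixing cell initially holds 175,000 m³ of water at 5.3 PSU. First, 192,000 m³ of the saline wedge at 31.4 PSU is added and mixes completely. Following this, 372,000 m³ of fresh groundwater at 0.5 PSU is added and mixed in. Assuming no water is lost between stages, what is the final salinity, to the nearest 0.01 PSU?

Salt balance:
Initial salt = 175,000×5.3 = 927,500
After stage 1: salt = 927,500 + 192,000×31.4 = 6,956,300; volume = 367,000 m³; S = 18.954 PSU
After stage 2: salt = 6,956,300 + 372,000×0.5 = 7,142,300; volume = 739,000 m³
S = 7,142,300 / 739,000 = 9.6648 PSU

9.66 PSU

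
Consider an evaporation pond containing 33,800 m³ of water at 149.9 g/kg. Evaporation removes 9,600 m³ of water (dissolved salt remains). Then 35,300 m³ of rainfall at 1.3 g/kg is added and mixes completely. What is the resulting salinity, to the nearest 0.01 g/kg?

After evaporation: salt = 33,800×149.9 = 5,066,620; volume = 33,800 − 9,600 = 24,200 m³
After mixing: salt = 5,066,620 + 35,300×1.3 = 5,112,510; volume = 24,200 + 35,300 = 59,500 m³
S = 5,112,510 / 59,500 = 85.9245 g/kg

85.92 g/kg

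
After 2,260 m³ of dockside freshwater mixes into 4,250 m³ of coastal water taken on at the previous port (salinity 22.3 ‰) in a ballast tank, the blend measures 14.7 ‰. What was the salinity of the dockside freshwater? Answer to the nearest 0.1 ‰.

Salt balance: 4,250×22.3 + 2,260×S = 6,510×14.7
94,775 + 2,260·S = 95,697
S = (95,697 − 94,775) / 2,260 = 0.408 ‰

0.4 ‰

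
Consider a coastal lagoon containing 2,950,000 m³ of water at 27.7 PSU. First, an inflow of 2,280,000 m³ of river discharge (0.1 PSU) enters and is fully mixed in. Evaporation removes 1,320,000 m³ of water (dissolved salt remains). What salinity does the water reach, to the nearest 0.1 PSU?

21.0 PSU

After mixing: salt = 2,950,000×27.7 + 2,280,000×0.1 = 81,943,000; volume = 5,230,000 m³
After evaporation: salt unchanged = 81,943,000; volume = 5,230,000 − 1,320,000 = 3,910,000 m³
S = 81,943,000 / 3,910,000 = 20.9573 PSU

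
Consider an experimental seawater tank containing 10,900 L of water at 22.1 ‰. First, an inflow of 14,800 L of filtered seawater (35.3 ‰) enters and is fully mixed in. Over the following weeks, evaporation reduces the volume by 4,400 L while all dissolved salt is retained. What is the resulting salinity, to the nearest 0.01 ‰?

After mixing: salt = 10,900×22.1 + 14,800×35.3 = 763,330; volume = 25,700 L
After evaporation: salt unchanged = 763,330; volume = 25,700 − 4,400 = 21,300 L
S = 763,330 / 21,300 = 35.8371 ‰

35.84 ‰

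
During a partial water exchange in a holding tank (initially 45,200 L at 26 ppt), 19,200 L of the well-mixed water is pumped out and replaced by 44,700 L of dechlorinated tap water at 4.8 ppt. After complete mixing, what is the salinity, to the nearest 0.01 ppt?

Remaining after removal: 26,000 L at 26 ppt (salt = 676,000)
After addition: salt = 676,000 + 44,700×4.8 = 890,560; volume = 70,700 L
S = 890,560 / 70,700 = 12.5963 ppt

12.60 ppt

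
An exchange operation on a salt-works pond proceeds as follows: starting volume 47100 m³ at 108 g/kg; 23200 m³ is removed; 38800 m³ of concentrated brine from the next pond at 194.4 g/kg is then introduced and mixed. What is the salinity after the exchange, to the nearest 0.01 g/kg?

Remaining after removal: 23,900 m³ at 108 g/kg (salt = 2,581,200)
After addition: salt = 2,581,200 + 38,800×194.4 = 10,123,920; volume = 62,700 m³
S = 10,123,920 / 62,700 = 161.466 g/kg

161.47 g/kg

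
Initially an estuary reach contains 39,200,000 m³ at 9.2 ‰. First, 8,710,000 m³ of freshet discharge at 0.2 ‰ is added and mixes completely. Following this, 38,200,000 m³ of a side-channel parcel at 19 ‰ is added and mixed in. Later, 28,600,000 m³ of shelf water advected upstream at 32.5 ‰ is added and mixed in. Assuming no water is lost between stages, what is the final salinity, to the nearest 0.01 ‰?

17.59 ‰

By conservation of dissolved salt,
Initial salt = 39,200,000×9.2 = 360,640,000
After stage 1: salt = 360,640,000 + 8,710,000×0.2 = 362,382,000; volume = 47,910,000 m³; S = 7.564 ‰
After stage 2: salt = 362,382,000 + 38,200,000×19 = 1,088,182,000; volume = 86,110,000 m³; S = 12.637 ‰
After stage 3: salt = 1,088,182,000 + 28,600,000×32.5 = 2,017,682,000; volume = 114,710,000 m³
S = 2,017,682,000 / 114,710,000 = 17.5894 ‰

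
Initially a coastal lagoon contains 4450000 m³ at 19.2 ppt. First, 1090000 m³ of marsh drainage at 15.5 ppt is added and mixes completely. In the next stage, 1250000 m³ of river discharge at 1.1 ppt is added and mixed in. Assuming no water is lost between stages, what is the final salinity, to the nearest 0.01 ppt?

15.27 ppt

Conserving salt mass:
Initial salt = 4,450,000×19.2 = 85,440,000
After stage 1: salt = 85,440,000 + 1,090,000×15.5 = 102,335,000; volume = 5,540,000 m³; S = 18.472 ppt
After stage 2: salt = 102,335,000 + 1,250,000×1.1 = 103,710,000; volume = 6,790,000 m³
S = 103,710,000 / 6,790,000 = 15.2739 ppt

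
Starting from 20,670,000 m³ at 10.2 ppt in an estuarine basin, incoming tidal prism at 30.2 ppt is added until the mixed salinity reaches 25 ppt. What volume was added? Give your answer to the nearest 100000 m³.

Salt balance: 20,670,000×10.2 + V×30.2 = (20,670,000+V)×25
210,834,000 + 30.2V = 516,750,000 + 25V
305,916,000 = 5.2V
V = 58,830,000 m³

58800000 m³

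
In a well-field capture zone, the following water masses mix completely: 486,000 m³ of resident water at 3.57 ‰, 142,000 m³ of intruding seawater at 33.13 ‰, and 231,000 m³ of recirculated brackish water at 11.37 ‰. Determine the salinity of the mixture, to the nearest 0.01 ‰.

10.55 ‰

Conserving salt mass:
salt = 486,000×3.57 + 142,000×33.13 + 231,000×11.37 = 1,735,020 + 4,704,460 + 2,626,470 = 9,065,950
volume = 486,000 + 142,000 + 231,000 = 859,000 m³
S = 9,065,950 / 859,000 = 10.5541 ‰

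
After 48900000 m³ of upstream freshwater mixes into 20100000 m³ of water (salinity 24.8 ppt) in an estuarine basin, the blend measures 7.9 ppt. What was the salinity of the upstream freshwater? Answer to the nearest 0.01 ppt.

0.95 ppt

Salt balance: 20,100,000×24.8 + 48,900,000×S = 69,000,000×7.9
498,480,000 + 48,900,000·S = 545,100,000
S = (545,100,000 − 498,480,000) / 48,900,000 = 0.9534 ppt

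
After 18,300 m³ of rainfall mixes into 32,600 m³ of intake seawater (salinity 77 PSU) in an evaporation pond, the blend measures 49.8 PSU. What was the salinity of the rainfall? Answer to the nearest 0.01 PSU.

1.35 PSU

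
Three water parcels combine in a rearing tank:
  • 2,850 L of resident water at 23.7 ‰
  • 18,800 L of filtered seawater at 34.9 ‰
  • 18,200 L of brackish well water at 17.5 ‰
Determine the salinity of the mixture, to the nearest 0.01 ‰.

By conservation of dissolved salt,
salt = 2,850×23.7 + 18,800×34.9 + 18,200×17.5 = 67,545 + 656,120 + 318,500 = 1,042,165
volume = 2,850 + 18,800 + 18,200 = 39,850 L
S = 1,042,165 / 39,850 = 26.1522 ‰

26.15 ‰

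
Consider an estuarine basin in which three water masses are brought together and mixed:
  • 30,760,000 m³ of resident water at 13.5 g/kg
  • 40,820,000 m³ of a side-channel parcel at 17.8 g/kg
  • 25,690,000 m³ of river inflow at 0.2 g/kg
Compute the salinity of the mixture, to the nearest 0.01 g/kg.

By conservation of dissolved salt,
salt = 30,760,000×13.5 + 40,820,000×17.8 + 25,690,000×0.2 = 415,260,000 + 726,596,000 + 5,138,000 = 1,146,994,000
volume = 30,760,000 + 40,820,000 + 25,690,000 = 97,270,000 m³
S = 1,146,994,000 / 97,270,000 = 11.7919 g/kg

11.79 g/kg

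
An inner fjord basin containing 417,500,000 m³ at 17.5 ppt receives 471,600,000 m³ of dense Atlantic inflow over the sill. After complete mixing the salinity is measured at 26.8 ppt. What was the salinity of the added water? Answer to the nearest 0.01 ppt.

Salt balance: 417,500,000×17.5 + 471,600,000×S = 889,100,000×26.8
7,306,250,000 + 471,600,000·S = 23,827,880,000
S = (23,827,880,000 − 7,306,250,000) / 471,600,000 = 35.0331 ppt

35.03 ppt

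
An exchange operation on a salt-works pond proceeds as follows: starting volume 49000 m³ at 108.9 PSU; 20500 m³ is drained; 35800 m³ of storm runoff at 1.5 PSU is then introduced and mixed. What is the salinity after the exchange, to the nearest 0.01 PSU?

49.10 PSU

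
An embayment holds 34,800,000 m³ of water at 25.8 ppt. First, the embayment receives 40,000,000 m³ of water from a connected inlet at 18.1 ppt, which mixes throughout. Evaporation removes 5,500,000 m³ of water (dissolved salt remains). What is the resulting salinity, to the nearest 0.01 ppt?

23.40 ppt

After mixing: salt = 34,800,000×25.8 + 40,000,000×18.1 = 1,621,840,000; volume = 74,800,000 m³
After evaporation: salt unchanged = 1,621,840,000; volume = 74,800,000 − 5,500,000 = 69,300,000 m³
S = 1,621,840,000 / 69,300,000 = 23.4032 ppt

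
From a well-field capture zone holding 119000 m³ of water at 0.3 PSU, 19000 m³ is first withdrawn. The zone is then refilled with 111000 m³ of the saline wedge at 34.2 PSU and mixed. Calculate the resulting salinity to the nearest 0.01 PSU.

18.13 PSU

Remaining after removal: 100,000 m³ at 0.3 PSU (salt = 30,000)
After addition: salt = 30,000 + 111,000×34.2 = 3,826,200; volume = 211,000 m³
S = 3,826,200 / 211,000 = 18.1336 PSU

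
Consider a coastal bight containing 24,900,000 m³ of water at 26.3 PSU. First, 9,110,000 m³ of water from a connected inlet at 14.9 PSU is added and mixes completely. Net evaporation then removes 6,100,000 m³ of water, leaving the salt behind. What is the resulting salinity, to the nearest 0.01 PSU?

After mixing: salt = 24,900,000×26.3 + 9,110,000×14.9 = 790,609,000; volume = 34,010,000 m³
After evaporation: salt unchanged = 790,609,000; volume = 34,010,000 − 6,100,000 = 27,910,000 m³
S = 790,609,000 / 27,910,000 = 28.3271 PSU

28.33 PSU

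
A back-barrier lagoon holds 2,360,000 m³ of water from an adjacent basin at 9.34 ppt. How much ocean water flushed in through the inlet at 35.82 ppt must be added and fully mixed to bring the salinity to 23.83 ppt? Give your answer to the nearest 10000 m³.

2850000 m³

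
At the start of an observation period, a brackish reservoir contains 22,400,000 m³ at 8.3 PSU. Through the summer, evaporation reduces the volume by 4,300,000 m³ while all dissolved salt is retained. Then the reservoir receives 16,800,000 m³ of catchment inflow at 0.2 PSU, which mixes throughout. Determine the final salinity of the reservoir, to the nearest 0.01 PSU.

After evaporation: salt = 22,400,000×8.3 = 185,920,000; volume = 22,400,000 − 4,300,000 = 18,100,000 m³
After mixing: salt = 185,920,000 + 16,800,000×0.2 = 189,280,000; volume = 18,100,000 + 16,800,000 = 34,900,000 m³
S = 189,280,000 / 34,900,000 = 5.4235 PSU

5.42 PSU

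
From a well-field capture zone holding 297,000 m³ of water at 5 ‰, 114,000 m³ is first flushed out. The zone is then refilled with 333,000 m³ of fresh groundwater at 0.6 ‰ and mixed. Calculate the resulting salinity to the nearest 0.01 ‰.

2.16 ‰

Remaining after removal: 183,000 m³ at 5 ‰ (salt = 915,000)
After addition: salt = 915,000 + 333,000×0.6 = 1,114,800; volume = 516,000 m³
S = 1,114,800 / 516,000 = 2.1605 ‰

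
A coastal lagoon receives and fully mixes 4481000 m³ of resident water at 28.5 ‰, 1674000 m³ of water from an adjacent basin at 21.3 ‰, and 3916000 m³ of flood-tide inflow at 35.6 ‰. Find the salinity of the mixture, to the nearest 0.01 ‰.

30.06 ‰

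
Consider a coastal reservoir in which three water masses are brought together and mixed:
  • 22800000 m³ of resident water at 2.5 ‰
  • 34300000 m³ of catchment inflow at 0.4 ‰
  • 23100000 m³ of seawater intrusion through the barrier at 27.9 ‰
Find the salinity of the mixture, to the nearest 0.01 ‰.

8.92 ‰

Total salt / total volume:
salt = 22,800,000×2.5 + 34,300,000×0.4 + 23,100,000×27.9 = 57,000,000 + 13,720,000 + 644,490,000 = 715,210,000
volume = 22,800,000 + 34,300,000 + 23,100,000 = 80,200,000 m³
S = 715,210,000 / 80,200,000 = 8.9178 ‰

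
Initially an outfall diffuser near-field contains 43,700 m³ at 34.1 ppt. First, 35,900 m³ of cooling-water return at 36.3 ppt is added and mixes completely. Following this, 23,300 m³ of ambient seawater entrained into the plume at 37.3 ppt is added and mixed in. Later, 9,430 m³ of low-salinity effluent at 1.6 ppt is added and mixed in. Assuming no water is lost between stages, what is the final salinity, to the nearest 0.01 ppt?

Conserving salt mass:
Initial salt = 43,700×34.1 = 1,490,170
After stage 1: salt = 1,490,170 + 35,900×36.3 = 2,793,340; volume = 79,600 m³; S = 35.092 ppt
After stage 2: salt = 2,793,340 + 23,300×37.3 = 3,662,430; volume = 102,900 m³; S = 35.592 ppt
After stage 3: salt = 3,662,430 + 9,430×1.6 = 3,677,518; volume = 112,330 m³
S = 3,677,518 / 112,330 = 32.7385 ppt

32.74 ppt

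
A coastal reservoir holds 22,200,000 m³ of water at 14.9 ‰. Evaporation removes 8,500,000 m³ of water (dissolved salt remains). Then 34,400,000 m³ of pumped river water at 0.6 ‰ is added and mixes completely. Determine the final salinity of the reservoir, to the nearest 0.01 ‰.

After evaporation: salt = 22,200,000×14.9 = 330,780,000; volume = 22,200,000 − 8,500,000 = 13,700,000 m³
After mixing: salt = 330,780,000 + 34,400,000×0.6 = 351,420,000; volume = 13,700,000 + 34,400,000 = 48,100,000 m³
S = 351,420,000 / 48,100,000 = 7.306 ‰

7.31 ‰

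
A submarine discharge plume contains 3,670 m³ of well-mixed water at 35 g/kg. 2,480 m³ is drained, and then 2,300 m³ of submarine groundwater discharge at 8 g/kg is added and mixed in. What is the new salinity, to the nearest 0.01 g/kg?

17.21 g/kg

Remaining after removal: 1,190 m³ at 35 g/kg (salt = 41,650)
After addition: salt = 41,650 + 2,300×8 = 60,050; volume = 3,490 m³
S = 60,050 / 3,490 = 17.2063 g/kg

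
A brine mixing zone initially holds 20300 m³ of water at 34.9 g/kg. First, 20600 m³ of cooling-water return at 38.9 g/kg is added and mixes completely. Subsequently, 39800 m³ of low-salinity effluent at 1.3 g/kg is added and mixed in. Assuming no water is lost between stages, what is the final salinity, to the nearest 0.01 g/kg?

Conserving salt mass:
Initial salt = 20,300×34.9 = 708,470
After stage 1: salt = 708,470 + 20,600×38.9 = 1,509,810; volume = 40,900 m³; S = 36.915 g/kg
After stage 2: salt = 1,509,810 + 39,800×1.3 = 1,561,550; volume = 80,700 m³
S = 1,561,550 / 80,700 = 19.3501 g/kg

19.35 g/kg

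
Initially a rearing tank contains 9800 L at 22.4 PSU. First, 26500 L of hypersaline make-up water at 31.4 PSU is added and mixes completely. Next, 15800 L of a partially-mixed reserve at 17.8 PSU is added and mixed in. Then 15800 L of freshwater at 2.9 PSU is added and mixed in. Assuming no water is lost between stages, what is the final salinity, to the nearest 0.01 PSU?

20.30 PSU

Salt balance:
Initial salt = 9,800×22.4 = 219,520
After stage 1: salt = 219,520 + 26,500×31.4 = 1,051,620; volume = 36,300 L; S = 28.97 PSU
After stage 2: salt = 1,051,620 + 15,800×17.8 = 1,332,860; volume = 52,100 L; S = 25.583 PSU
After stage 3: salt = 1,332,860 + 15,800×2.9 = 1,378,680; volume = 67,900 L
S = 1,378,680 / 67,900 = 20.3046 PSU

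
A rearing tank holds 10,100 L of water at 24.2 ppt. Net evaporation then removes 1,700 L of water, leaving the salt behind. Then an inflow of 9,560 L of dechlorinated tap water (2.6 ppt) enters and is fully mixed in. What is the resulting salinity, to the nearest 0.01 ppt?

After evaporation: salt = 10,100×24.2 = 244,420; volume = 10,100 − 1,700 = 8,400 L
After mixing: salt = 244,420 + 9,560×2.6 = 269,276; volume = 8,400 + 9,560 = 17,960 L
S = 269,276 / 17,960 = 14.9931 ppt

14.99 ppt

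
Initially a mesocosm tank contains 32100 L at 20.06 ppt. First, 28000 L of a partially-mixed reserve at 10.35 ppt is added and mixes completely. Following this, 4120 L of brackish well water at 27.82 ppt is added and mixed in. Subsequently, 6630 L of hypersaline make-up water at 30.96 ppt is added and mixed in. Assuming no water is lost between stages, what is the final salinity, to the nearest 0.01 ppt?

Weighted by volume,
Initial salt = 32,100×20.06 = 643,926
After stage 1: salt = 643,926 + 28,000×10.35 = 933,726; volume = 60,100 L; S = 15.536 ppt
After stage 2: salt = 933,726 + 4,120×27.82 = 1,048,344.4; volume = 64,220 L; S = 16.324 ppt
After stage 3: salt = 1,048,344.4 + 6,630×30.96 = 1,253,609.2; volume = 70,850 L
S = 1,253,609.2 / 70,850 = 17.6938 ppt

17.69 ppt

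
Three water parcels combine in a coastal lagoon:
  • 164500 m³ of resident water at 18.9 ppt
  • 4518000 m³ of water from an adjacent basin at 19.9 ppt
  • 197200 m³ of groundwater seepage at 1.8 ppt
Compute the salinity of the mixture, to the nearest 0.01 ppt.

19.13 ppt

Mass of salt is conserved:
salt = 164,500×18.9 + 4,518,000×19.9 + 197,200×1.8 = 3,109,050 + 89,908,200 + 354,960 = 93,372,210
volume = 164,500 + 4,518,000 + 197,200 = 4,879,700 m³
S = 93,372,210 / 4,879,700 = 19.1348 ppt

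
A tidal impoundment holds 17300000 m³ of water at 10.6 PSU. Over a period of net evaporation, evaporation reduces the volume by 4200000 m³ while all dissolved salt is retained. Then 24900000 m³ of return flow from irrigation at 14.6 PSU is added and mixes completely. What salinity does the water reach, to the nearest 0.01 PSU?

After evaporation: salt = 17,300,000×10.6 = 183,380,000; volume = 17,300,000 − 4,200,000 = 13,100,000 m³
After mixing: salt = 183,380,000 + 24,900,000×14.6 = 546,920,000; volume = 13,100,000 + 24,900,000 = 38,000,000 m³
S = 546,920,000 / 38,000,000 = 14.3926 PSU

14.39 PSU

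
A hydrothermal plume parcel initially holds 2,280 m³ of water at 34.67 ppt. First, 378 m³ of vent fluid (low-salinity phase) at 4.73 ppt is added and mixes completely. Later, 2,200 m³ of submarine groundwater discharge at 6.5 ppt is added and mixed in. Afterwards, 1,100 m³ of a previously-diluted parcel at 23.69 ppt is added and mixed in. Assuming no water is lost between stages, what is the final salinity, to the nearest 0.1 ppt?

20.3 ppt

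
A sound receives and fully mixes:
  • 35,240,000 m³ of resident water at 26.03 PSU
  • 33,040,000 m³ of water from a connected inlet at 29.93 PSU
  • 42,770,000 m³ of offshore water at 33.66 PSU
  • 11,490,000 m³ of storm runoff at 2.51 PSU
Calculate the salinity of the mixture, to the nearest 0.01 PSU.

Salt balance:
salt = 35,240,000×26.03 + 33,040,000×29.93 + 42,770,000×33.66 + 11,490,000×2.51 = 917,297,200 + 988,887,200 + 1,439,638,200 + 28,839,900 = 3,374,662,500
volume = 35,240,000 + 33,040,000 + 42,770,000 + 11,490,000 = 122,540,000 m³
S = 3,374,662,500 / 122,540,000 = 27.5393 PSU

27.54 PSU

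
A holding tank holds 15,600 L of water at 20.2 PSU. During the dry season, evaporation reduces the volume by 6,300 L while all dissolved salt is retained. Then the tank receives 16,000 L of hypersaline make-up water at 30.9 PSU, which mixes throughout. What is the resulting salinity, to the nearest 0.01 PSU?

After evaporation: salt = 15,600×20.2 = 315,120; volume = 15,600 − 6,300 = 9,300 L
After mixing: salt = 315,120 + 16,000×30.9 = 809,520; volume = 9,300 + 16,000 = 25,300 L
S = 809,520 / 25,300 = 31.9968 PSU

32.00 PSU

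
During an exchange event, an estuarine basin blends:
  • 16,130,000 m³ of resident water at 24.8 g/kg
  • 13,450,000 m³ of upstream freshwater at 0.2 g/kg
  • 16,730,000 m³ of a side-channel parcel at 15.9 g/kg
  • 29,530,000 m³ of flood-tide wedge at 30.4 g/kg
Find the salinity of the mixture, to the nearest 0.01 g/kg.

Mass of salt is conserved:
salt = 16,130,000×24.8 + 13,450,000×0.2 + 16,730,000×15.9 + 29,530,000×30.4 = 400,024,000 + 2,690,000 + 266,007,000 + 897,712,000 = 1,566,433,000
volume = 16,130,000 + 13,450,000 + 16,730,000 + 29,530,000 = 75,840,000 m³
S = 1,566,433,000 / 75,840,000 = 20.6544 g/kg

20.65 g/kg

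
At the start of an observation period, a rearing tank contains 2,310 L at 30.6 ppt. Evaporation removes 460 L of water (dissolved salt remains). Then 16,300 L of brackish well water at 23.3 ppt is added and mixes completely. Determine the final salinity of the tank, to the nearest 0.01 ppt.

24.82 ppt

After evaporation: salt = 2,310×30.6 = 70,686; volume = 2,310 − 460 = 1,850 L
After mixing: salt = 70,686 + 16,300×23.3 = 450,476; volume = 1,850 + 16,300 = 18,150 L
S = 450,476 / 18,150 = 24.8196 ppt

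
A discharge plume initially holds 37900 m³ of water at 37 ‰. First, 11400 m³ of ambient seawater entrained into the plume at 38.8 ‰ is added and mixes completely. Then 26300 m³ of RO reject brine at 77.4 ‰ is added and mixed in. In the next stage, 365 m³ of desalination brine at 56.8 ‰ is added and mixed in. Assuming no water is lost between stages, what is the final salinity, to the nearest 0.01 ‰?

By conservation of dissolved salt,
Initial salt = 37,900×37 = 1,402,300
After stage 1: salt = 1,402,300 + 11,400×38.8 = 1,844,620; volume = 49,300 m³; S = 37.416 ‰
After stage 2: salt = 1,844,620 + 26,300×77.4 = 3,880,240; volume = 75,600 m³; S = 51.326 ‰
After stage 3: salt = 3,880,240 + 365×56.8 = 3,900,972; volume = 75,965 m³
S = 3,900,972 / 75,965 = 51.3522 ‰

51.35 ‰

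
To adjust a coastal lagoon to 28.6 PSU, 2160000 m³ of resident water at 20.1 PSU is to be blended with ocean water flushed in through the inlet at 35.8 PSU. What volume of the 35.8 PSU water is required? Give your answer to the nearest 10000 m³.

Salt balance: 2,160,000×20.1 + V×35.8 = (2,160,000+V)×28.6
43,416,000 + 35.8V = 61,776,000 + 28.6V
18,360,000 = 7.2V
V = 2,550,000 m³

2550000 m³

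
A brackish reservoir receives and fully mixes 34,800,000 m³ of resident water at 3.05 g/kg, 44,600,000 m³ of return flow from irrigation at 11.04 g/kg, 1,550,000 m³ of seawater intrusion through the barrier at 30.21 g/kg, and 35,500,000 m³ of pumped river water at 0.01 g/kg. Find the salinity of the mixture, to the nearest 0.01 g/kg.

5.54 g/kg

By conservation of dissolved salt,
salt = 34,800,000×3.05 + 44,600,000×11.04 + 1,550,000×30.21 + 35,500,000×0.01 = 106,140,000 + 492,384,000 + 46,825,500 + 355,000 = 645,704,500
volume = 34,800,000 + 44,600,000 + 1,550,000 + 35,500,000 = 116,450,000 m³
S = 645,704,500 / 116,450,000 = 5.5449 g/kg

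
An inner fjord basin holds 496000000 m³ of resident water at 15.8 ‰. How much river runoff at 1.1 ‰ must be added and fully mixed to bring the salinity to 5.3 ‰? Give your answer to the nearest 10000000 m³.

1240000000 m³

Salt balance: 496,000,000×15.8 + V×1.1 = (496,000,000+V)×5.3
7,836,800,000 + 1.1V = 2,628,800,000 + 5.3V
5,208,000,000 = 4.2V
V = 1,240,000,000 m³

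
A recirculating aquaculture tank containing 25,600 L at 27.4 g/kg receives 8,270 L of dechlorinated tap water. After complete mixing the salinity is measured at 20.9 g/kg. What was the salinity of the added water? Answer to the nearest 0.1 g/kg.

0.8 g/kg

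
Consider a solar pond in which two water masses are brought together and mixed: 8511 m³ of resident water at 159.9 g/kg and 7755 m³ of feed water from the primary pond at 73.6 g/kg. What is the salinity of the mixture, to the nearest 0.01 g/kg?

Mass of salt is conserved:
salt = 8,511×159.9 + 7,755×73.6 = 1,360,908.9 + 570,768 = 1,931,676.9
volume = 8,511 + 7,755 = 16,266 m³
S = 1,931,676.9 / 16,266 = 118.7555 g/kg

118.76 g/kg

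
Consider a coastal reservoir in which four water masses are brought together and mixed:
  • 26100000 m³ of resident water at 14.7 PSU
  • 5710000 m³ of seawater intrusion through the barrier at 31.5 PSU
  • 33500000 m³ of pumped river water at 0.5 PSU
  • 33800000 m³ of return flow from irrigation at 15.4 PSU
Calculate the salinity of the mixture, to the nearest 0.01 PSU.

Mass of salt is conserved:
salt = 26,100,000×14.7 + 5,710,000×31.5 + 33,500,000×0.5 + 33,800,000×15.4 = 383,670,000 + 179,865,000 + 16,750,000 + 520,520,000 = 1,100,805,000
volume = 26,100,000 + 5,710,000 + 33,500,000 + 33,800,000 = 99,110,000 m³
S = 1,100,805,000 / 99,110,000 = 11.1069 PSU

11.11 PSU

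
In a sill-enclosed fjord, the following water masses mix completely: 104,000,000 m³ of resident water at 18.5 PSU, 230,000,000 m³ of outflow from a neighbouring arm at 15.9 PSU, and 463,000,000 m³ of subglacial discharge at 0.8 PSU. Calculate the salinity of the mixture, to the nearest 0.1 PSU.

7.5 PSU

Total salt / total volume:
salt = 104,000,000×18.5 + 230,000,000×15.9 + 463,000,000×0.8 = 1,924,000,000 + 3,657,000,000 + 370,400,000 = 5,951,400,000
volume = 104,000,000 + 230,000,000 + 463,000,000 = 797,000,000 m³
S = 5,951,400,000 / 797,000,000 = 7.467 PSU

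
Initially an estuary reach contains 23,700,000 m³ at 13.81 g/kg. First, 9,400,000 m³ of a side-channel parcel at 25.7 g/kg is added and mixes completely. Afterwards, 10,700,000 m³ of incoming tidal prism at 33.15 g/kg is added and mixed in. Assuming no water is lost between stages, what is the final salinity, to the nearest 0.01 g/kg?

Salt balance:
Initial salt = 23,700,000×13.81 = 327,297,000
After stage 1: salt = 327,297,000 + 9,400,000×25.7 = 568,877,000; volume = 33,100,000 m³; S = 17.187 g/kg
After stage 2: salt = 568,877,000 + 10,700,000×33.15 = 923,582,000; volume = 43,800,000 m³
S = 923,582,000 / 43,800,000 = 21.0863 g/kg

21.09 g/kg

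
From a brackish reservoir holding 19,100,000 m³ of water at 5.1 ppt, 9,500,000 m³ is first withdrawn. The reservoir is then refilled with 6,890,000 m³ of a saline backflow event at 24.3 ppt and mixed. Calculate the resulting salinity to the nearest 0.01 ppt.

Remaining after removal: 9,600,000 m³ at 5.1 ppt (salt = 48,960,000)
After addition: salt = 48,960,000 + 6,890,000×24.3 = 216,387,000; volume = 16,490,000 m³
S = 216,387,000 / 16,490,000 = 13.1223 ppt

13.12 ppt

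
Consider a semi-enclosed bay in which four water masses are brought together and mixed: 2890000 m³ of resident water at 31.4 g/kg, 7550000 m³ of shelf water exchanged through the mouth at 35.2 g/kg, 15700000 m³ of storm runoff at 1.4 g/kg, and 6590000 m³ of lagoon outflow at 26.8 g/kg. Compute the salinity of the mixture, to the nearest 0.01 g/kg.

Conserving salt mass:
salt = 2,890,000×31.4 + 7,550,000×35.2 + 15,700,000×1.4 + 6,590,000×26.8 = 90,746,000 + 265,760,000 + 21,980,000 + 176,612,000 = 555,098,000
volume = 2,890,000 + 7,550,000 + 15,700,000 + 6,590,000 = 32,730,000 m³
S = 555,098,000 / 32,730,000 = 16.9599 g/kg

16.96 g/kg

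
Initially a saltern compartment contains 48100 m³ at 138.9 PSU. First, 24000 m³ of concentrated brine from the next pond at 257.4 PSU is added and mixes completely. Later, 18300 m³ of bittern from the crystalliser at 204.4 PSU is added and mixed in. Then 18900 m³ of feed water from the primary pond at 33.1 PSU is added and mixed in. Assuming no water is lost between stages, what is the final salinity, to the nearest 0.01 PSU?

157.59 PSU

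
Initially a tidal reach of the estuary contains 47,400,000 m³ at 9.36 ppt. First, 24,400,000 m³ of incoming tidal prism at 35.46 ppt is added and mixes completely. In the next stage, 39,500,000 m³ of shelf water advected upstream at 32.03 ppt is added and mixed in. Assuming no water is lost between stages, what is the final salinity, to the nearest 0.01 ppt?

23.13 ppt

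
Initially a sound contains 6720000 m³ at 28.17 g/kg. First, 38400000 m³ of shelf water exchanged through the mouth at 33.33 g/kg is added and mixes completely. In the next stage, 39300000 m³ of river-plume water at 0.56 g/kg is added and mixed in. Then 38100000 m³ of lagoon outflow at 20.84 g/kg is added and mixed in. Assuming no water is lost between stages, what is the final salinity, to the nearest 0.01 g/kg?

18.65 g/kg

Salt balance:
Initial salt = 6,720,000×28.17 = 189,302,400
After stage 1: salt = 189,302,400 + 38,400,000×33.33 = 1,469,174,400; volume = 45,120,000 m³; S = 32.561 g/kg
After stage 2: salt = 1,469,174,400 + 39,300,000×0.56 = 1,491,182,400; volume = 84,420,000 m³; S = 17.664 g/kg
After stage 3: salt = 1,491,182,400 + 38,100,000×20.84 = 2,285,186,400; volume = 122,520,000 m³
S = 2,285,186,400 / 122,520,000 = 18.6515 g/kg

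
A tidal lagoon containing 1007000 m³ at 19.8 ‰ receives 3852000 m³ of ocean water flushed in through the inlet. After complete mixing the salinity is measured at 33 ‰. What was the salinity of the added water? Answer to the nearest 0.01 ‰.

36.45 ‰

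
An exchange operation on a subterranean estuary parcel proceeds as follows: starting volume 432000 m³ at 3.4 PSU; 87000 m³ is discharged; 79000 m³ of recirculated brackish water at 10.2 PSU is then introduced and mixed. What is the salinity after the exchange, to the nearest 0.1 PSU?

Remaining after removal: 345,000 m³ at 3.4 PSU (salt = 1,173,000)
After addition: salt = 1,173,000 + 79,000×10.2 = 1,978,800; volume = 424,000 m³
S = 1,978,800 / 424,000 = 4.667 PSU

4.7 PSU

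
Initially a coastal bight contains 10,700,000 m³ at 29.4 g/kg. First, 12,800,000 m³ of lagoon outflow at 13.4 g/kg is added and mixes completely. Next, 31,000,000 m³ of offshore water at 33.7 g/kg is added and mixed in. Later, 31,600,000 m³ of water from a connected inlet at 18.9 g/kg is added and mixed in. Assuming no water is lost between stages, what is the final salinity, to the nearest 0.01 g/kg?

24.72 g/kg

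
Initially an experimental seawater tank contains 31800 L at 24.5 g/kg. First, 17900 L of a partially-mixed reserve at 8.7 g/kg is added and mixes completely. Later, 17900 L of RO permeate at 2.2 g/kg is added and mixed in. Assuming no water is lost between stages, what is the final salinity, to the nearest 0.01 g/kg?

By conservation of dissolved salt,
Initial salt = 31,800×24.5 = 779,100
After stage 1: salt = 779,100 + 17,900×8.7 = 934,830; volume = 49,700 L; S = 18.809 g/kg
After stage 2: salt = 934,830 + 17,900×2.2 = 974,210; volume = 67,600 L
S = 974,210 / 67,600 = 14.4114 g/kg

14.41 g/kg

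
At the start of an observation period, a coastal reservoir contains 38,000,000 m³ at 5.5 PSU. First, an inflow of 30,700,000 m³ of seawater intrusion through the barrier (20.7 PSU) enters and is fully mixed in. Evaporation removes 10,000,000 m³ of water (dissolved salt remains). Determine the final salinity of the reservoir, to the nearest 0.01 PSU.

14.39 PSU

After mixing: salt = 38,000,000×5.5 + 30,700,000×20.7 = 844,490,000; volume = 68,700,000 m³
After evaporation: salt unchanged = 844,490,000; volume = 68,700,000 − 10,000,000 = 58,700,000 m³
S = 844,490,000 / 58,700,000 = 14.3865 PSU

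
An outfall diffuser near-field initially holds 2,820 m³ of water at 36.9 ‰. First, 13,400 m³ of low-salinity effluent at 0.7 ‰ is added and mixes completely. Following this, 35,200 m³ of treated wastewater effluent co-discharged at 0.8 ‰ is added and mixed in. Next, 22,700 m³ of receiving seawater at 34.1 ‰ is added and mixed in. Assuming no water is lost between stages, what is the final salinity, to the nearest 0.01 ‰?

Weighted by volume,
Initial salt = 2,820×36.9 = 104,058
After stage 1: salt = 104,058 + 13,400×0.7 = 113,438; volume = 16,220 m³; S = 6.994 ‰
After stage 2: salt = 113,438 + 35,200×0.8 = 141,598; volume = 51,420 m³; S = 2.754 ‰
After stage 3: salt = 141,598 + 22,700×34.1 = 915,668; volume = 74,120 m³
S = 915,668 / 74,120 = 12.3539 ‰

12.35 ‰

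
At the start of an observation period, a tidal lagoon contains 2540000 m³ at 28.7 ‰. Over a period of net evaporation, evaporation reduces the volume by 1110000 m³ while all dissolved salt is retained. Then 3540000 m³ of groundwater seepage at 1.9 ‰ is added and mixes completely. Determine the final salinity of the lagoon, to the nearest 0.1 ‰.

After evaporation: salt = 2,540,000×28.7 = 72,898,000; volume = 2,540,000 − 1,110,000 = 1,430,000 m³
After mixing: salt = 72,898,000 + 3,540,000×1.9 = 79,624,000; volume = 1,430,000 + 3,540,000 = 4,970,000 m³
S = 79,624,000 / 4,970,000 = 16.0209 ‰

16.0 ‰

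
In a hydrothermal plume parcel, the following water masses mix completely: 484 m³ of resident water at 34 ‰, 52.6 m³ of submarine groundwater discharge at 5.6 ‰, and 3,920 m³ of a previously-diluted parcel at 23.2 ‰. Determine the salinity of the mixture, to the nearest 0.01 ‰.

Weighted by volume,
salt = 484×34 + 52.6×5.6 + 3,920×23.2 = 16,456 + 294.56 + 90,944 = 107,694.56
volume = 484 + 52.6 + 3,920 = 4,456.6 m³
S = 107,694.56 / 4,456.6 = 24.1652 ‰

24.17 ‰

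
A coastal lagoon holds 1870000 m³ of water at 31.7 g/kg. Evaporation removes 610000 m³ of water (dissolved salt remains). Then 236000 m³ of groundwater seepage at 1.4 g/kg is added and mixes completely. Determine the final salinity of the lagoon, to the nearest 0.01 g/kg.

39.85 g/kg

After evaporation: salt = 1,870,000×31.7 = 59,279,000; volume = 1,870,000 − 610,000 = 1,260,000 m³
After mixing: salt = 59,279,000 + 236,000×1.4 = 59,609,400; volume = 1,260,000 + 236,000 = 1,496,000 m³
S = 59,609,400 / 1,496,000 = 39.8459 g/kg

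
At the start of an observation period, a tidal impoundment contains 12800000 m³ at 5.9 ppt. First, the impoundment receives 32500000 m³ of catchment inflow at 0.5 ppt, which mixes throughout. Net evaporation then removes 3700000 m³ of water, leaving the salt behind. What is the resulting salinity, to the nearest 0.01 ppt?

After mixing: salt = 12,800,000×5.9 + 32,500,000×0.5 = 91,770,000; volume = 45,300,000 m³
After evaporation: salt unchanged = 91,770,000; volume = 45,300,000 − 3,700,000 = 41,600,000 m³
S = 91,770,000 / 41,600,000 = 2.206 ppt

2.21 ppt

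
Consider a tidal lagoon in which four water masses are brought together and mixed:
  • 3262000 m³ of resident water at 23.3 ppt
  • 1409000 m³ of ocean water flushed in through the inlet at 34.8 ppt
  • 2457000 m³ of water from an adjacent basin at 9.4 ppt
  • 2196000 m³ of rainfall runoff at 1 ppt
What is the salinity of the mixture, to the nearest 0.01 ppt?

16.12 ppt

Mass of salt is conserved:
salt = 3,262,000×23.3 + 1,409,000×34.8 + 2,457,000×9.4 + 2,196,000×1 = 76,004,600 + 49,033,200 + 23,095,800 + 2,196,000 = 150,329,600
volume = 3,262,000 + 1,409,000 + 2,457,000 + 2,196,000 = 9,324,000 m³
S = 150,329,600 / 9,324,000 = 16.1229 ppt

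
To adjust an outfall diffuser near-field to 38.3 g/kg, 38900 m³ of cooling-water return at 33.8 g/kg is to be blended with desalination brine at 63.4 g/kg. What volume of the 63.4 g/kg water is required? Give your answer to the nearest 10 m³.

Salt balance: 38,900×33.8 + V×63.4 = (38,900+V)×38.3
1,314,820 + 63.4V = 1,489,870 + 38.3V
175,050 = 25.1V
V = 6,974.1 m³

6970 m³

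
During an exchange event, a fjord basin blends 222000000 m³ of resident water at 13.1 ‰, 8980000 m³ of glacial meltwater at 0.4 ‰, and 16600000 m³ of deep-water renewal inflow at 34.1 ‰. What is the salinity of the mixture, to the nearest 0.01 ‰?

14.05 ‰

By conservation of dissolved salt,
salt = 222,000,000×13.1 + 8,980,000×0.4 + 16,600,000×34.1 = 2,908,200,000 + 3,592,000 + 566,060,000 = 3,477,852,000
volume = 222,000,000 + 8,980,000 + 16,600,000 = 247,580,000 m³
S = 3,477,852,000 / 247,580,000 = 14.0474 ‰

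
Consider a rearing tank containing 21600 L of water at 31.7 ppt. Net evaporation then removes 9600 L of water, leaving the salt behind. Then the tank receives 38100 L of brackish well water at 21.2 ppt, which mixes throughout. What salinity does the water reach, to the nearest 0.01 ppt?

29.79 ppt

After evaporation: salt = 21,600×31.7 = 684,720; volume = 21,600 − 9,600 = 12,000 L
After mixing: salt = 684,720 + 38,100×21.2 = 1,492,440; volume = 12,000 + 38,100 = 50,100 L
S = 1,492,440 / 50,100 = 29.7892 ppt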